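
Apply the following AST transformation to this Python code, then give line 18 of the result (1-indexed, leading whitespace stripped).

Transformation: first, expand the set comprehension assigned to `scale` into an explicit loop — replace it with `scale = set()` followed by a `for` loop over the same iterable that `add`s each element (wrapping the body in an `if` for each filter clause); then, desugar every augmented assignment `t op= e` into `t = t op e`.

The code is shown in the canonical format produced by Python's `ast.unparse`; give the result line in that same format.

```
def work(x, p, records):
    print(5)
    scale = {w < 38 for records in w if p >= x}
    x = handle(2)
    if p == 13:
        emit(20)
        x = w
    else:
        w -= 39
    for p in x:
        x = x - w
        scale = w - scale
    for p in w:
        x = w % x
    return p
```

Transformed code:
def work(x, p, records):
    print(5)
    scale = set()
    for records in w:
        if p >= x:
            scale.add(w < 38)
    x = handle(2)
    if p == 13:
        emit(20)
        x = w
    else:
        w = w - 39
    for p in x:
        x = x - w
        scale = w - scale
    for p in w:
        x = w % x
    return p

return p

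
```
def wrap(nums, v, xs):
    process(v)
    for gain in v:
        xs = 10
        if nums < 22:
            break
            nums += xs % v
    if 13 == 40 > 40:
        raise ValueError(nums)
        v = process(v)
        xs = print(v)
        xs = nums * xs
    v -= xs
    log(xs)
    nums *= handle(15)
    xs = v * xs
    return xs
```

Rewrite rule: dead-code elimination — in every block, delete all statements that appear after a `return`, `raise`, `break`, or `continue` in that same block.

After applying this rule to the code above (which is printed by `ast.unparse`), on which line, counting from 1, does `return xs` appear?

13

Transformed code:
def wrap(nums, v, xs):
    process(v)
    for gain in v:
        xs = 10
        if nums < 22:
            break
    if 13 == 40 > 40:
        raise ValueError(nums)
    v -= xs
    log(xs)
    nums *= handle(15)
    xs = v * xs
    return xs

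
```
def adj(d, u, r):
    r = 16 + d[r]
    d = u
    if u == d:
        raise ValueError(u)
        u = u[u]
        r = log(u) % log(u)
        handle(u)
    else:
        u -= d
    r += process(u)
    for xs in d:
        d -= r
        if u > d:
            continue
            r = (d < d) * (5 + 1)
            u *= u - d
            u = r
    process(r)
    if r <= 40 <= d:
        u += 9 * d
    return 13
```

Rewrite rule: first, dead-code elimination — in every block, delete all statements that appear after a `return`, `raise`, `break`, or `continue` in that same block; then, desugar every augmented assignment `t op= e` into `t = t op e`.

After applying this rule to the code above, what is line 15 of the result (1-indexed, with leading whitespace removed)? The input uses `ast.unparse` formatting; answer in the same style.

Transformed code:
def adj(d, u, r):
    r = 16 + d[r]
    d = u
    if u == d:
        raise ValueError(u)
    else:
        u = u - d
    r = r + process(u)
    for xs in d:
        d = d - r
        if u > d:
            continue
    process(r)
    if r <= 40 <= d:
        u = u + 9 * d
    return 13

u = u + 9 * d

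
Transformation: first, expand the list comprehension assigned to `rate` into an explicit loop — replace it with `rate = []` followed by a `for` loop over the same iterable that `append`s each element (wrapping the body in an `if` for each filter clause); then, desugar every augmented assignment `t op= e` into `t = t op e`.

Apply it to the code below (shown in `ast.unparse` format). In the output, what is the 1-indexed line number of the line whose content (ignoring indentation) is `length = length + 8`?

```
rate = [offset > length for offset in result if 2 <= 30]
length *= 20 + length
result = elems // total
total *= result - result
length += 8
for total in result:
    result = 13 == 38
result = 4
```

8

Transformed code:
rate = []
for offset in result:
    if 2 <= 30:
        rate.append(offset > length)
length = length * (20 + length)
result = elems // total
total = total * (result - result)
length = length + 8
for total in result:
    result = 13 == 38
result = 4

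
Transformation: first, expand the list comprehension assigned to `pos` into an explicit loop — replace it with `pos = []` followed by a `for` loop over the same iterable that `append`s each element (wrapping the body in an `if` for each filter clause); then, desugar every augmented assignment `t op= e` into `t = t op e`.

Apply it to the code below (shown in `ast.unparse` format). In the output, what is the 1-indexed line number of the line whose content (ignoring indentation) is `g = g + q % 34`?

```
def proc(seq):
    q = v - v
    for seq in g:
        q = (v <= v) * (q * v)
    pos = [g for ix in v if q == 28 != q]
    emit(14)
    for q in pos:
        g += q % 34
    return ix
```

11

Transformed code:
def proc(seq):
    q = v - v
    for seq in g:
        q = (v <= v) * (q * v)
    pos = []
    for ix in v:
        if q == 28 != q:
            pos.append(g)
    emit(14)
    for q in pos:
        g = g + q % 34
    return ix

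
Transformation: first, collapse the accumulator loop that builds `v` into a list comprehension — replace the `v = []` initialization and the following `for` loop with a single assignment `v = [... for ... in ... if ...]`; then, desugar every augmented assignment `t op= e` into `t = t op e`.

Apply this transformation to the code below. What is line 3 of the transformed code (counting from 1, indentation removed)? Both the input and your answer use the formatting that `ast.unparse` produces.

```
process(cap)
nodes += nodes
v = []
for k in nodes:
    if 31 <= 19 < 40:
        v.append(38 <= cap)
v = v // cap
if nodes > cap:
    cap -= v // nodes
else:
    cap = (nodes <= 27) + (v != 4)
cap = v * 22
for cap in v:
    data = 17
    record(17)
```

v = [38 <= cap for k in nodes if 31 <= 19 < 40]

Transformed code:
process(cap)
nodes = nodes + nodes
v = [38 <= cap for k in nodes if 31 <= 19 < 40]
v = v // cap
if nodes > cap:
    cap = cap - v // nodes
else:
    cap = (nodes <= 27) + (v != 4)
cap = v * 22
for cap in v:
    data = 17
    record(17)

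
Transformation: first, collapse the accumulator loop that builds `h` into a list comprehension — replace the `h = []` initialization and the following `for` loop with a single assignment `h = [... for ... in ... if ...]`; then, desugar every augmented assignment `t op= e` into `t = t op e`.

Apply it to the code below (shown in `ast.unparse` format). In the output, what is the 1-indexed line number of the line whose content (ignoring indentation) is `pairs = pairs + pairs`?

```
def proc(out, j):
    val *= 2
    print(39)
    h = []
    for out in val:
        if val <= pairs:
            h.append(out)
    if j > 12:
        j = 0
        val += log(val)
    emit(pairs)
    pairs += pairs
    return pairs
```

Transformed code:
def proc(out, j):
    val = val * 2
    print(39)
    h = [out for out in val if val <= pairs]
    if j > 12:
        j = 0
        val = val + log(val)
    emit(pairs)
    pairs = pairs + pairs
    return pairs

9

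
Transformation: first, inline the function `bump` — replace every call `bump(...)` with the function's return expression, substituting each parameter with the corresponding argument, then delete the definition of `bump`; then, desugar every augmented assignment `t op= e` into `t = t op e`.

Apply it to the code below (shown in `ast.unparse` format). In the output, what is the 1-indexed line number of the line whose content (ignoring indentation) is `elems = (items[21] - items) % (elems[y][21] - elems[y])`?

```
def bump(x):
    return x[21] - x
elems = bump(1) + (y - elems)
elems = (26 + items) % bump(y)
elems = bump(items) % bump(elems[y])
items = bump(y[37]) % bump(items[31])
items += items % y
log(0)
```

3

Transformed code:
elems = 1[21] - 1 + (y - elems)
elems = (26 + items) % (y[21] - y)
elems = (items[21] - items) % (elems[y][21] - elems[y])
items = (y[37][21] - y[37]) % (items[31][21] - items[31])
items = items + items % y
log(0)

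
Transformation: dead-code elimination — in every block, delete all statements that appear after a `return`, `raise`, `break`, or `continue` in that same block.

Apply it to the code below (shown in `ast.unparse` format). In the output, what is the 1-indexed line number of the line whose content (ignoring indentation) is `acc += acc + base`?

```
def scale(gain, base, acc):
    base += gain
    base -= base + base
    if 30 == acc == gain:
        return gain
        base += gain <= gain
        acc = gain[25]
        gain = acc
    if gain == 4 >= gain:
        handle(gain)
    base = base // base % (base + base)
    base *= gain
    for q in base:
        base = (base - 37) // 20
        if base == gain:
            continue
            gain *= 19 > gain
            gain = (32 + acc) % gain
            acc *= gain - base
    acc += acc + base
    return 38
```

Transformed code:
def scale(gain, base, acc):
    base += gain
    base -= base + base
    if 30 == acc == gain:
        return gain
    if gain == 4 >= gain:
        handle(gain)
    base = base // base % (base + base)
    base *= gain
    for q in base:
        base = (base - 37) // 20
        if base == gain:
            continue
    acc += acc + base
    return 38

14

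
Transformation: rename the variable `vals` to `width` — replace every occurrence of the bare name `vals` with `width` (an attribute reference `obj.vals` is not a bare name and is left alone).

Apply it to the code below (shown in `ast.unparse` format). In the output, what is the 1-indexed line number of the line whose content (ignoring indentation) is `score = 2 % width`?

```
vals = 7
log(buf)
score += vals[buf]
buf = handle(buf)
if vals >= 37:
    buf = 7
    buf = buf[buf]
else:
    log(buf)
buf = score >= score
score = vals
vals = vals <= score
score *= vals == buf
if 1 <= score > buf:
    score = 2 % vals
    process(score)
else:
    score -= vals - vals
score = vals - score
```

15

Transformed code:
width = 7
log(buf)
score += width[buf]
buf = handle(buf)
if width >= 37:
    buf = 7
    buf = buf[buf]
else:
    log(buf)
buf = score >= score
score = width
width = width <= score
score *= width == buf
if 1 <= score > buf:
    score = 2 % width
    process(score)
else:
    score -= width - width
score = width - score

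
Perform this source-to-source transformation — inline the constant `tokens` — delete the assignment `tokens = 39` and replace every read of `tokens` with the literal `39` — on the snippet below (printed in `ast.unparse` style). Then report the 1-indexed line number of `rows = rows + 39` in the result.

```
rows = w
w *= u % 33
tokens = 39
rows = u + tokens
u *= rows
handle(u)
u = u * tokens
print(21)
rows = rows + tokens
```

8

Transformed code:
rows = w
w *= u % 33
rows = u + 39
u *= rows
handle(u)
u = u * 39
print(21)
rows = rows + 39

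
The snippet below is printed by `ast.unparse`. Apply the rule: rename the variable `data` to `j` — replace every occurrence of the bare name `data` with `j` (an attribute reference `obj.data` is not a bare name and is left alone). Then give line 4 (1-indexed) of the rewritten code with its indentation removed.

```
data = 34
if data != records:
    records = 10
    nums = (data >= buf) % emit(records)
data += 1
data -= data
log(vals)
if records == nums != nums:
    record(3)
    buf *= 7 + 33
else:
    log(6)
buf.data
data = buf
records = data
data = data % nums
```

Transformed code:
j = 34
if j != records:
    records = 10
    nums = (j >= buf) % emit(records)
j += 1
j -= j
log(vals)
if records == nums != nums:
    record(3)
    buf *= 7 + 33
else:
    log(6)
buf.data
j = buf
records = j
j = j % nums

nums = (j >= buf) % emit(records)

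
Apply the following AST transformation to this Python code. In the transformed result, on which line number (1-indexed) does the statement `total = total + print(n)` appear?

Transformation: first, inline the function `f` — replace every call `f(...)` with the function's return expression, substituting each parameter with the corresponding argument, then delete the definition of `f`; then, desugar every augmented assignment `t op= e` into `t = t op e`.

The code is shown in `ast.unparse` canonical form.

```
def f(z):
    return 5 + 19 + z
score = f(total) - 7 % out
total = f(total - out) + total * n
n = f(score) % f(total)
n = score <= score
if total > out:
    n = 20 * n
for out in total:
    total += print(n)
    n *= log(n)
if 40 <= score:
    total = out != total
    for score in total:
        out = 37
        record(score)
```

8

Transformed code:
score = 5 + 19 + total - 7 % out
total = 5 + 19 + (total - out) + total * n
n = (5 + 19 + score) % (5 + 19 + total)
n = score <= score
if total > out:
    n = 20 * n
for out in total:
    total = total + print(n)
    n = n * log(n)
if 40 <= score:
    total = out != total
    for score in total:
        out = 37
        record(score)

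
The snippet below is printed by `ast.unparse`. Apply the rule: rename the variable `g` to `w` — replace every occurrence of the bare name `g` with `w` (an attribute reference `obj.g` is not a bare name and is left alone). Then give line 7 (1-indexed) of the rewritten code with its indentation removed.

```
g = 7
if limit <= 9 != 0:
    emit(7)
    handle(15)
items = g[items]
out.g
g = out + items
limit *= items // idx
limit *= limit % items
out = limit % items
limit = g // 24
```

Transformed code:
w = 7
if limit <= 9 != 0:
    emit(7)
    handle(15)
items = w[items]
out.g
w = out + items
limit *= items // idx
limit *= limit % items
out = limit % items
limit = w // 24

w = out + items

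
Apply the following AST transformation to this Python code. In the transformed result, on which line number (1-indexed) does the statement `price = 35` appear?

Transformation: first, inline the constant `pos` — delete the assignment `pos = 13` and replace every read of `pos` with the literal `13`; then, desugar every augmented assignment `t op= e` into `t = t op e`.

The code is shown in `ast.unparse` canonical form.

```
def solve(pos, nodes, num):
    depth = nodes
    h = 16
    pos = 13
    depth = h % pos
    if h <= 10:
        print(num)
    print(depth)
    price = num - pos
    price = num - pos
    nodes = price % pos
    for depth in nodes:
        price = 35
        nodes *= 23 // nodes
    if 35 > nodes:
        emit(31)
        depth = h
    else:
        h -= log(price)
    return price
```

12

Transformed code:
def solve(pos, nodes, num):
    depth = nodes
    h = 16
    depth = h % 13
    if h <= 10:
        print(num)
    print(depth)
    price = num - 13
    price = num - 13
    nodes = price % 13
    for depth in nodes:
        price = 35
        nodes = nodes * (23 // nodes)
    if 35 > nodes:
        emit(31)
        depth = h
    else:
        h = h - log(price)
    return price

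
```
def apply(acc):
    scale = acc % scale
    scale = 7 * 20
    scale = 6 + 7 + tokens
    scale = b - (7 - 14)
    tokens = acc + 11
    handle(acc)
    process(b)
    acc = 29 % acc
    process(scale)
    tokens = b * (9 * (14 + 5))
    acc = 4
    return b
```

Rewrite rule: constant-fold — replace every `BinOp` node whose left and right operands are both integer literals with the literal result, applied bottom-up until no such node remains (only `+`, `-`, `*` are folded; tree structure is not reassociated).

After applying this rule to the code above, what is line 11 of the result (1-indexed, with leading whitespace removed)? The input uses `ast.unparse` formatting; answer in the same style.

Transformed code:
def apply(acc):
    scale = acc % scale
    scale = 140
    scale = 13 + tokens
    scale = b - -7
    tokens = acc + 11
    handle(acc)
    process(b)
    acc = 29 % acc
    process(scale)
    tokens = b * 171
    acc = 4
    return b

tokens = b * 171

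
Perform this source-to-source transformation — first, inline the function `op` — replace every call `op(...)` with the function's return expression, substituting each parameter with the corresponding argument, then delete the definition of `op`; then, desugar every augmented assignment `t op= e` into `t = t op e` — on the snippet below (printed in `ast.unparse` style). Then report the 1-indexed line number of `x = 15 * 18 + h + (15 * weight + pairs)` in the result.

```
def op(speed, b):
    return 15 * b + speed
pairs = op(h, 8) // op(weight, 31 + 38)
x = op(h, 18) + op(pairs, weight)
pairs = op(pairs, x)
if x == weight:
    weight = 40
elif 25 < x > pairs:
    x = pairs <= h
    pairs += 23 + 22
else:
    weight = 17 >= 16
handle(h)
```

2

Transformed code:
pairs = (15 * 8 + h) // (15 * (31 + 38) + weight)
x = 15 * 18 + h + (15 * weight + pairs)
pairs = 15 * x + pairs
if x == weight:
    weight = 40
elif 25 < x > pairs:
    x = pairs <= h
    pairs = pairs + (23 + 22)
else:
    weight = 17 >= 16
handle(h)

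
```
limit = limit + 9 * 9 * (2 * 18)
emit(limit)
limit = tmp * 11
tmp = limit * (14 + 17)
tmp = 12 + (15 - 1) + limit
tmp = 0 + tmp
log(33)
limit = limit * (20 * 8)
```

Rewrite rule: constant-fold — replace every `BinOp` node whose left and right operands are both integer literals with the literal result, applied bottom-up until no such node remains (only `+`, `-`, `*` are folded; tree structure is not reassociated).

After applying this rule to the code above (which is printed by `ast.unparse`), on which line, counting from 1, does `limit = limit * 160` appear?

8

Transformed code:
limit = limit + 2916
emit(limit)
limit = tmp * 11
tmp = limit * 31
tmp = 26 + limit
tmp = 0 + tmp
log(33)
limit = limit * 160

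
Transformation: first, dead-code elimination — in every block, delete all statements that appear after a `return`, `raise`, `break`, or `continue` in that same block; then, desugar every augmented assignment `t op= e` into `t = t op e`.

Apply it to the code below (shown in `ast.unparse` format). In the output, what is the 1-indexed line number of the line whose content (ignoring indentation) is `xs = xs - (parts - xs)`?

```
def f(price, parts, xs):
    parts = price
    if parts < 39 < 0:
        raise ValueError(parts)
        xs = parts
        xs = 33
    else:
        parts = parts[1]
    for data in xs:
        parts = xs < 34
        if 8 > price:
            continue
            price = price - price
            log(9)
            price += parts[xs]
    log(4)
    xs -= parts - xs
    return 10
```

12

Transformed code:
def f(price, parts, xs):
    parts = price
    if parts < 39 < 0:
        raise ValueError(parts)
    else:
        parts = parts[1]
    for data in xs:
        parts = xs < 34
        if 8 > price:
            continue
    log(4)
    xs = xs - (parts - xs)
    return 10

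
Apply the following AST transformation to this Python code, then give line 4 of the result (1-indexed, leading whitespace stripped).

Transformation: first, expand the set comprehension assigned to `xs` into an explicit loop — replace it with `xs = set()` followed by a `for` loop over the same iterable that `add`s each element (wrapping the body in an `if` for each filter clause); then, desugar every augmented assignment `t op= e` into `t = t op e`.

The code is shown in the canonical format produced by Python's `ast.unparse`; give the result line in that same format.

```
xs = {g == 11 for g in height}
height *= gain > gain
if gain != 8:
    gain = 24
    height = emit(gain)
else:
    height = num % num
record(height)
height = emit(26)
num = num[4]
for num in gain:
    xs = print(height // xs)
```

height = height * (gain > gain)

Transformed code:
xs = set()
for g in height:
    xs.add(g == 11)
height = height * (gain > gain)
if gain != 8:
    gain = 24
    height = emit(gain)
else:
    height = num % num
record(height)
height = emit(26)
num = num[4]
for num in gain:
    xs = print(height // xs)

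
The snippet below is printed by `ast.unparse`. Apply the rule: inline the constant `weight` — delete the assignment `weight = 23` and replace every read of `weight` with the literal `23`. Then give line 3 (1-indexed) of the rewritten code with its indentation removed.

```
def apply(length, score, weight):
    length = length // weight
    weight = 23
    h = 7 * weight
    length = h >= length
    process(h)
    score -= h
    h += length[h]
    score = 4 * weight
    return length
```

Transformed code:
def apply(length, score, weight):
    length = length // 23
    h = 7 * 23
    length = h >= length
    process(h)
    score -= h
    h += length[h]
    score = 4 * 23
    return length

h = 7 * 23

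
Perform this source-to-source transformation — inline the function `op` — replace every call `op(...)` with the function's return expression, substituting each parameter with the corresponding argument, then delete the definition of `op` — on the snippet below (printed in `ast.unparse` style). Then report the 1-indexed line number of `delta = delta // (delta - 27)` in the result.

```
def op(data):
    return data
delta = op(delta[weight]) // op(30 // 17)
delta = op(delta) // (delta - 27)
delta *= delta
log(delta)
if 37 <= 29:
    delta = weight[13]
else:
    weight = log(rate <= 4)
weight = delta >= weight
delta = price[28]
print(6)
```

2

Transformed code:
delta = delta[weight] // (30 // 17)
delta = delta // (delta - 27)
delta *= delta
log(delta)
if 37 <= 29:
    delta = weight[13]
else:
    weight = log(rate <= 4)
weight = delta >= weight
delta = price[28]
print(6)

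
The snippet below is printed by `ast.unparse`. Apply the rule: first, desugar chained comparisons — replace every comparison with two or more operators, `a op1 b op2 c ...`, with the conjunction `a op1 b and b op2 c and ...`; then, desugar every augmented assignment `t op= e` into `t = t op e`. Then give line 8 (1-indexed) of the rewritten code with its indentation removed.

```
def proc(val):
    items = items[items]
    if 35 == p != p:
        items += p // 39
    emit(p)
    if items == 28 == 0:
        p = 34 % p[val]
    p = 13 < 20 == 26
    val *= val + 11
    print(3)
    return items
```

Transformed code:
def proc(val):
    items = items[items]
    if 35 == p and p != p:
        items = items + p // 39
    emit(p)
    if items == 28 and 28 == 0:
        p = 34 % p[val]
    p = 13 < 20 and 20 == 26
    val = val * (val + 11)
    print(3)
    return items

p = 13 < 20 and 20 == 26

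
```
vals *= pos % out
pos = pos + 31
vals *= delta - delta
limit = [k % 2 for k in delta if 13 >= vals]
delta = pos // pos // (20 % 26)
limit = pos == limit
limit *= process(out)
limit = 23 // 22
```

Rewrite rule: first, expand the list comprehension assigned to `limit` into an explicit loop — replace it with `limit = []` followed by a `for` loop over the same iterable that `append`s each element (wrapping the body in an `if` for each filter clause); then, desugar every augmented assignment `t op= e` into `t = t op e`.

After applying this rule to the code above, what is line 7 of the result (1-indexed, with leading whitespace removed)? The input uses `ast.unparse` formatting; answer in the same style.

limit.append(k % 2)

Transformed code:
vals = vals * (pos % out)
pos = pos + 31
vals = vals * (delta - delta)
limit = []
for k in delta:
    if 13 >= vals:
        limit.append(k % 2)
delta = pos // pos // (20 % 26)
limit = pos == limit
limit = limit * process(out)
limit = 23 // 22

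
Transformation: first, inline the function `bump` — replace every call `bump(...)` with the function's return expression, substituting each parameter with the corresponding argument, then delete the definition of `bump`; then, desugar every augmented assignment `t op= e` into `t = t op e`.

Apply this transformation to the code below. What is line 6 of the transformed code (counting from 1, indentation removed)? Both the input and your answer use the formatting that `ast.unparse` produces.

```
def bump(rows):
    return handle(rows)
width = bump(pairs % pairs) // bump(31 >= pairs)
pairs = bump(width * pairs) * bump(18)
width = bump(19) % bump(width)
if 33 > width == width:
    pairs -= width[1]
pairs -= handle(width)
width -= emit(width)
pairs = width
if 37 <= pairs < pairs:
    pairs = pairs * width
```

Transformed code:
width = handle(pairs % pairs) // handle(31 >= pairs)
pairs = handle(width * pairs) * handle(18)
width = handle(19) % handle(width)
if 33 > width == width:
    pairs = pairs - width[1]
pairs = pairs - handle(width)
width = width - emit(width)
pairs = width
if 37 <= pairs < pairs:
    pairs = pairs * width

pairs = pairs - handle(width)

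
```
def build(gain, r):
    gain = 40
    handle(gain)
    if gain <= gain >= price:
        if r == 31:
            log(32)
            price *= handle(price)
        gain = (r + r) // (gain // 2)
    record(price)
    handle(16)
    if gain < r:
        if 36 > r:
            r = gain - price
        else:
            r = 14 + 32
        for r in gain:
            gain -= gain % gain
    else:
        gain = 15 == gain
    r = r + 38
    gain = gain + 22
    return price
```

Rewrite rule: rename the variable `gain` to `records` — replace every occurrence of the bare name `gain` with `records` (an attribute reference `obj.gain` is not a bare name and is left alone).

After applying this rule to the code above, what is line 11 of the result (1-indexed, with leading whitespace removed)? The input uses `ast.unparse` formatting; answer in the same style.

Transformed code:
def build(records, r):
    records = 40
    handle(records)
    if records <= records >= price:
        if r == 31:
            log(32)
            price *= handle(price)
        records = (r + r) // (records // 2)
    record(price)
    handle(16)
    if records < r:
        if 36 > r:
            r = records - price
        else:
            r = 14 + 32
        for r in records:
            records -= records % records
    else:
        records = 15 == records
    r = r + 38
    records = records + 22
    return price

if records < r:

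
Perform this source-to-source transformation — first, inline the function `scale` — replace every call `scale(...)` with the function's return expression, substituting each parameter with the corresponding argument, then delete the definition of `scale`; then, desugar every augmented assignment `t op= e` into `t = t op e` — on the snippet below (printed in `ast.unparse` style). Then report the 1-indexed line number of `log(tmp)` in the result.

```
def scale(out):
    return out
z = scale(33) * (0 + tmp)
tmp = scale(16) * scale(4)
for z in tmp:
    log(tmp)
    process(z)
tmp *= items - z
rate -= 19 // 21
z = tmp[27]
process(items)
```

4

Transformed code:
z = 33 * (0 + tmp)
tmp = 16 * 4
for z in tmp:
    log(tmp)
    process(z)
tmp = tmp * (items - z)
rate = rate - 19 // 21
z = tmp[27]
process(items)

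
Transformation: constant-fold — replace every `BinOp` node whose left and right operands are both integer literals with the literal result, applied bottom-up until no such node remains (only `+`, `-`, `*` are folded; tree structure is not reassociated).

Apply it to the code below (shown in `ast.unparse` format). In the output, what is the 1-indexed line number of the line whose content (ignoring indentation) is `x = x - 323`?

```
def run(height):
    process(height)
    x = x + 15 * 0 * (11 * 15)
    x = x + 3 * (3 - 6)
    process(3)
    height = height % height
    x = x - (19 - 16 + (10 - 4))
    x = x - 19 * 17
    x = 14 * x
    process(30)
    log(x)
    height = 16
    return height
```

8

Transformed code:
def run(height):
    process(height)
    x = x + 0
    x = x + -9
    process(3)
    height = height % height
    x = x - 9
    x = x - 323
    x = 14 * x
    process(30)
    log(x)
    height = 16
    return height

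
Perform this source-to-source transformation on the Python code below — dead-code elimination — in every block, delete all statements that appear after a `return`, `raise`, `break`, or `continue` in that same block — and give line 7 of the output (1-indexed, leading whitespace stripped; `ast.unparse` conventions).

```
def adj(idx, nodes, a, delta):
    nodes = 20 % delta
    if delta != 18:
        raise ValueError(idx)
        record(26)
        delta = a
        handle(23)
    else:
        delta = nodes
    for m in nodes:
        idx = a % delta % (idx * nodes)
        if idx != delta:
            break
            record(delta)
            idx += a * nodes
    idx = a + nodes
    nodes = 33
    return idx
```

for m in nodes:

Transformed code:
def adj(idx, nodes, a, delta):
    nodes = 20 % delta
    if delta != 18:
        raise ValueError(idx)
    else:
        delta = nodes
    for m in nodes:
        idx = a % delta % (idx * nodes)
        if idx != delta:
            break
    idx = a + nodes
    nodes = 33
    return idx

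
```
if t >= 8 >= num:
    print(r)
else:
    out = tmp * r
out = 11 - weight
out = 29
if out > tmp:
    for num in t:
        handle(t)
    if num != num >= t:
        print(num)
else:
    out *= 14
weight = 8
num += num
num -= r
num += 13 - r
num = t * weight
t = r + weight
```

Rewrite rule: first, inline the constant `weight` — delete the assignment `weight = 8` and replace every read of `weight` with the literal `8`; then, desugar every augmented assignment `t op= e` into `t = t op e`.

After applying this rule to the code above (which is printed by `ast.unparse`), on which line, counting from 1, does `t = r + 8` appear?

18

Transformed code:
if t >= 8 >= num:
    print(r)
else:
    out = tmp * r
out = 11 - 8
out = 29
if out > tmp:
    for num in t:
        handle(t)
    if num != num >= t:
        print(num)
else:
    out = out * 14
num = num + num
num = num - r
num = num + (13 - r)
num = t * 8
t = r + 8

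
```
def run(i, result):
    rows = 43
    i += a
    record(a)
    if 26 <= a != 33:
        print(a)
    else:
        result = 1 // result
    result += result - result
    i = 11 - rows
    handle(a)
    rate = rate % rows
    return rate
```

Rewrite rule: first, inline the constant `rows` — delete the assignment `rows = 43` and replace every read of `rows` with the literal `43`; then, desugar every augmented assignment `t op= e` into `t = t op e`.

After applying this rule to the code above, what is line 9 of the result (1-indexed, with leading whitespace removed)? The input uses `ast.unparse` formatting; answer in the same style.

i = 11 - 43

Transformed code:
def run(i, result):
    i = i + a
    record(a)
    if 26 <= a != 33:
        print(a)
    else:
        result = 1 // result
    result = result + (result - result)
    i = 11 - 43
    handle(a)
    rate = rate % 43
    return rate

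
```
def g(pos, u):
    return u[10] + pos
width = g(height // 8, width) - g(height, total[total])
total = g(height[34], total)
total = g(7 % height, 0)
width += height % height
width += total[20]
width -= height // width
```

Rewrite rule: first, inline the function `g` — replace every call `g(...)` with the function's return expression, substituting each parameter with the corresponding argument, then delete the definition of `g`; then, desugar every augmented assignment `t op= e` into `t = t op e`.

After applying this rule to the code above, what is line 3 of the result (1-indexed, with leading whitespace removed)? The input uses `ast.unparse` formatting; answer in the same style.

total = 0[10] + 7 % height

Transformed code:
width = width[10] + height // 8 - (total[total][10] + height)
total = total[10] + height[34]
total = 0[10] + 7 % height
width = width + height % height
width = width + total[20]
width = width - height // width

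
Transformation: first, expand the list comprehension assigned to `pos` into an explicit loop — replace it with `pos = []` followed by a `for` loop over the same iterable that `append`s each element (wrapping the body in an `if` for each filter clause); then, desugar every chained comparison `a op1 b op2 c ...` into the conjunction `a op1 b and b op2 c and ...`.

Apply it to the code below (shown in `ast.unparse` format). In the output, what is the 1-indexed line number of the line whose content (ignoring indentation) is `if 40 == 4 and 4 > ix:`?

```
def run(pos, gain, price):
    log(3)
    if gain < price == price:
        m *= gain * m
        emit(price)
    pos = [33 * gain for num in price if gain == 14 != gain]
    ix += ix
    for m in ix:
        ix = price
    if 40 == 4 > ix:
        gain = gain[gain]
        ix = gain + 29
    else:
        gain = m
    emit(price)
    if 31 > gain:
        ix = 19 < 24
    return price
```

13

Transformed code:
def run(pos, gain, price):
    log(3)
    if gain < price and price == price:
        m *= gain * m
        emit(price)
    pos = []
    for num in price:
        if gain == 14 and 14 != gain:
            pos.append(33 * gain)
    ix += ix
    for m in ix:
        ix = price
    if 40 == 4 and 4 > ix:
        gain = gain[gain]
        ix = gain + 29
    else:
        gain = m
    emit(price)
    if 31 > gain:
        ix = 19 < 24
    return price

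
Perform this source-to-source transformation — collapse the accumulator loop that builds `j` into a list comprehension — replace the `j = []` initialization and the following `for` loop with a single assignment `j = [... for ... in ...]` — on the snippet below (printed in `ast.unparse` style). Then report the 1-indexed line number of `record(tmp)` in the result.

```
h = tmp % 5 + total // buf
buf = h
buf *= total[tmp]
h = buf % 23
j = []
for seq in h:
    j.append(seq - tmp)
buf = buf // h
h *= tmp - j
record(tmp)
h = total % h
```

Transformed code:
h = tmp % 5 + total // buf
buf = h
buf *= total[tmp]
h = buf % 23
j = [seq - tmp for seq in h]
buf = buf // h
h *= tmp - j
record(tmp)
h = total % h

8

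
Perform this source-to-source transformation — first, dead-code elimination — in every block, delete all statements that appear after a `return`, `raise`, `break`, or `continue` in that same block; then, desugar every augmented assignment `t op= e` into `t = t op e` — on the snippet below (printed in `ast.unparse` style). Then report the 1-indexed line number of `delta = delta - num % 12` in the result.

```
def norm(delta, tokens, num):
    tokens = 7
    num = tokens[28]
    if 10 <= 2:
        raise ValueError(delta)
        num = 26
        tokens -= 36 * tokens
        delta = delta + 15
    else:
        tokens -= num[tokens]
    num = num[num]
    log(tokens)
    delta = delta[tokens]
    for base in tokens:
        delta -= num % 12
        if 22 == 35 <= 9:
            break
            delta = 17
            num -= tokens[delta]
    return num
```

Transformed code:
def norm(delta, tokens, num):
    tokens = 7
    num = tokens[28]
    if 10 <= 2:
        raise ValueError(delta)
    else:
        tokens = tokens - num[tokens]
    num = num[num]
    log(tokens)
    delta = delta[tokens]
    for base in tokens:
        delta = delta - num % 12
        if 22 == 35 <= 9:
            break
    return num

12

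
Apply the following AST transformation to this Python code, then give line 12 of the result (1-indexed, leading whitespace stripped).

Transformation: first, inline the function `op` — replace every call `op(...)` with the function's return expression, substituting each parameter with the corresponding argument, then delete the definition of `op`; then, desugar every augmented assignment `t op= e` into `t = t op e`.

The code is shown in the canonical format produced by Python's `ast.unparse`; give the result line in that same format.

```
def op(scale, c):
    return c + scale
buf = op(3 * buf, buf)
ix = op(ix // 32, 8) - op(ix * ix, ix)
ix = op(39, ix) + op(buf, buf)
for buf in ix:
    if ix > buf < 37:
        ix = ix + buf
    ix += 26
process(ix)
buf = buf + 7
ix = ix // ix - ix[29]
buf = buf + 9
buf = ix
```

Transformed code:
buf = buf + 3 * buf
ix = 8 + ix // 32 - (ix + ix * ix)
ix = ix + 39 + (buf + buf)
for buf in ix:
    if ix > buf < 37:
        ix = ix + buf
    ix = ix + 26
process(ix)
buf = buf + 7
ix = ix // ix - ix[29]
buf = buf + 9
buf = ix

buf = ix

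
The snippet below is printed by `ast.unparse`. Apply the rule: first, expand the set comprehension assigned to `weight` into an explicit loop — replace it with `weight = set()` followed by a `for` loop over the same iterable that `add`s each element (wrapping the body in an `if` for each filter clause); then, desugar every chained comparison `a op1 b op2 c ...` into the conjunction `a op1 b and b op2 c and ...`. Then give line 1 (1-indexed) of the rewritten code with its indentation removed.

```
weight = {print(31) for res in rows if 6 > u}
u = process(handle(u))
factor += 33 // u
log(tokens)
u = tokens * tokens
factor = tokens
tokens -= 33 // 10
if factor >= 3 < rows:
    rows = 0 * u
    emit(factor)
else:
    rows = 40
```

Transformed code:
weight = set()
for res in rows:
    if 6 > u:
        weight.add(print(31))
u = process(handle(u))
factor += 33 // u
log(tokens)
u = tokens * tokens
factor = tokens
tokens -= 33 // 10
if factor >= 3 and 3 < rows:
    rows = 0 * u
    emit(factor)
else:
    rows = 40

weight = set()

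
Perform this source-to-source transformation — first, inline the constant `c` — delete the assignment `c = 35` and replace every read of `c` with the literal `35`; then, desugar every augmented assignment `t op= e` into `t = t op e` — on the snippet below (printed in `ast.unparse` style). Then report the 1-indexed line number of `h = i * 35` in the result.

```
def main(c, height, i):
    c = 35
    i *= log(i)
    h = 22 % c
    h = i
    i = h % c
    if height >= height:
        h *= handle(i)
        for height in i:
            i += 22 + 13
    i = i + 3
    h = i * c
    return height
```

Transformed code:
def main(c, height, i):
    i = i * log(i)
    h = 22 % 35
    h = i
    i = h % 35
    if height >= height:
        h = h * handle(i)
        for height in i:
            i = i + (22 + 13)
    i = i + 3
    h = i * 35
    return height

11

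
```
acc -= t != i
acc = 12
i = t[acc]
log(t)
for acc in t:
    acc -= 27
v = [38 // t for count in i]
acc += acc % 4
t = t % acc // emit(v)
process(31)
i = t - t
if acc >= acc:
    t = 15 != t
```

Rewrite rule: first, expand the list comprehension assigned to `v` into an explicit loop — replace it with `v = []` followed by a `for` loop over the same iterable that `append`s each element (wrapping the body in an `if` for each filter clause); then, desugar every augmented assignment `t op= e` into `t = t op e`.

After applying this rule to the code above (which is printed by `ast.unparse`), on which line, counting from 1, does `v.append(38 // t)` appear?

9

Transformed code:
acc = acc - (t != i)
acc = 12
i = t[acc]
log(t)
for acc in t:
    acc = acc - 27
v = []
for count in i:
    v.append(38 // t)
acc = acc + acc % 4
t = t % acc // emit(v)
process(31)
i = t - t
if acc >= acc:
    t = 15 != t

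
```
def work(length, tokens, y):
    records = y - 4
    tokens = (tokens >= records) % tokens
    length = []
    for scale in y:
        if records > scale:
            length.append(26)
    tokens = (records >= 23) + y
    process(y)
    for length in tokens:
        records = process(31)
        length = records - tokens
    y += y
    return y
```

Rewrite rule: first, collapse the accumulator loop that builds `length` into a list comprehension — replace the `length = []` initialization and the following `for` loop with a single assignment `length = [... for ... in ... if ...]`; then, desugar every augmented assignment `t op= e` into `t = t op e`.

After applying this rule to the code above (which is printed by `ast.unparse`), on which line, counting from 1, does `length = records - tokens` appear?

Transformed code:
def work(length, tokens, y):
    records = y - 4
    tokens = (tokens >= records) % tokens
    length = [26 for scale in y if records > scale]
    tokens = (records >= 23) + y
    process(y)
    for length in tokens:
        records = process(31)
        length = records - tokens
    y = y + y
    return y

9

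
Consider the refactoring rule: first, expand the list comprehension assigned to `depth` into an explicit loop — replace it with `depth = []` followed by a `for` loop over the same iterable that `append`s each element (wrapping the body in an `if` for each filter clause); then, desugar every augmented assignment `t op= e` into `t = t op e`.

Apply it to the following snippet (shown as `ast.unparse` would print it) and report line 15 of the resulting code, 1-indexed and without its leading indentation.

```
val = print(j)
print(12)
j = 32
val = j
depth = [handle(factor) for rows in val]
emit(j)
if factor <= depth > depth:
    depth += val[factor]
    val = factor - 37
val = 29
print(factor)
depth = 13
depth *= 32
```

depth = depth * 32

Transformed code:
val = print(j)
print(12)
j = 32
val = j
depth = []
for rows in val:
    depth.append(handle(factor))
emit(j)
if factor <= depth > depth:
    depth = depth + val[factor]
    val = factor - 37
val = 29
print(factor)
depth = 13
depth = depth * 32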